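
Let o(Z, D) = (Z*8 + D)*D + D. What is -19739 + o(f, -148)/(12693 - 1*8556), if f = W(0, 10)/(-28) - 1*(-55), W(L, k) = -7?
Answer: -81703903/4137 ≈ -19750.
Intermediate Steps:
f = 221/4 (f = -7/(-28) - 1*(-55) = -7*(-1/28) + 55 = ¼ + 55 = 221/4 ≈ 55.250)
o(Z, D) = D + D*(D + 8*Z) (o(Z, D) = (8*Z + D)*D + D = (D + 8*Z)*D + D = D*(D + 8*Z) + D = D + D*(D + 8*Z))
-19739 + o(f, -148)/(12693 - 1*8556) = -19739 + (-148*(1 - 148 + 8*(221/4)))/(12693 - 1*8556) = -19739 + (-148*(1 - 148 + 442))/(12693 - 8556) = -19739 - 148*295/4137 = -19739 - 43660*1/4137 = -19739 - 43660/4137 = -81703903/4137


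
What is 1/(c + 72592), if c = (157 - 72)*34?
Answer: 1/75482 ≈ 1.3248e-5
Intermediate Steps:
c = 2890 (c = 85*34 = 2890)
1/(c + 72592) = 1/(2890 + 72592) = 1/75482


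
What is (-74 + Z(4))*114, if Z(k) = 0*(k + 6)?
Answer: -8436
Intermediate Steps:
Z(k) = 0 (Z(k) = 0*(6 + k) = 0)
(-74 + Z(4))*114 = (-74 + 0)*114 = -74*114 = -8436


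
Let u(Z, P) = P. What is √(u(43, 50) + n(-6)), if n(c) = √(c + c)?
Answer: √(50 + 2*I*√3) ≈ 7.0753 + 0.2448*I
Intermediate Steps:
n(c) = √2*√c (n(c) = √(2*c) = √2*√c)
√(u(43, 50) + n(-6)) = √(50 + √2*√(-6)) = √(50 + √2*(I*√6)) = √(50 + 2*I*√3)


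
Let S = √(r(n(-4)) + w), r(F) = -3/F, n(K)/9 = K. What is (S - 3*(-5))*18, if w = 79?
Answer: 270 + 3*√2847 ≈ 430.07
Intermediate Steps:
n(K) = 9*K
S = √2847/6 (S = √(-3/(9*(-4)) + 79) = √(-3/(-36) + 79) = √(-3*(-1/36) + 79) = √(1/12 + 79) = √(949/12) = √2847/6 ≈ 8.8929)
(S - 3*(-5))*18 = (√2847/6 - 3*(-5))*18 = (√2847/6 + 15)*18 = (15 + √2847/6)*18 = 270 + 3*√2847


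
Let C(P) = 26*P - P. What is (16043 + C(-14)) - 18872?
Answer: -3179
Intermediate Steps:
C(P) = 25*P
(16043 + C(-14)) - 18872 = (16043 + 25*(-14)) - 18872 = (16043 - 350) - 18872 = 15693 - 18872 = -3179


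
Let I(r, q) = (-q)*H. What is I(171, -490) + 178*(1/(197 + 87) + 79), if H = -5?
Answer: 1648993/142 ≈ 11613.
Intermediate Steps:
I(r, q) = 5*q (I(r, q) = -q*(-5) = 5*q)
I(171, -490) + 178*(1/(197 + 87) + 79) = 5*(-490) + 178*(1/(197 + 87) + 79) = -2450 + 178*(1/284 + 79) = -2450 + 178*(22437/284) = -2450 + 1996893/142 = 1648993/142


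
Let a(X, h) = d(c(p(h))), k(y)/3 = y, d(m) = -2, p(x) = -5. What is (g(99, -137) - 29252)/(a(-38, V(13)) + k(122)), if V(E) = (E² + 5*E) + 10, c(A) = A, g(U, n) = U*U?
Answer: -19451/364 ≈ -53.437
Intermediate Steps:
g(U, n) = U²
k(y) = 3*y
V(E) = 10 + E² + 5*E
a(X, h) = -2
(g(99, -137) - 29252)/(a(-38, V(13)) + k(122)) = (99² - 29252)/(-2 + 3*122) = (9801 - 29252)/(-2 + 366) = -19451/364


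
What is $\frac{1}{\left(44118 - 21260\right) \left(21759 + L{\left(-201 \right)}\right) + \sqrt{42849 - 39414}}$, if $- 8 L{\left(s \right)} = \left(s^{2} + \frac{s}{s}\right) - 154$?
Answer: $\frac{127456208}{48735254873216647} - \frac{\sqrt{3435}}{146205764619649941} \approx 2.6153 \cdot 10^{-9}$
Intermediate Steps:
$L{\left(s \right)} = \frac{153}{8} - \frac{s^{2}}{8}$ ($L{\left(s \right)} = - \frac{\left(s^{2} + \frac{s}{s}\right) - 154}{8} = - \frac{\left(s^{2} + 1\right) - 154}{8} = - \frac{\left(1 + s^{2}\right) - 154}{8} = - \frac{-153 + s^{2}}{8} = \frac{153}{8} - \frac{s^{2}}{8}$)
$\frac{1}{\left(44118 - 21260\right) \left(21759 + L{\left(-201 \right)}\right) + \sqrt{42849 - 39414}} = \frac{1}{\left(44118 - 21260\right) \left(21759 + \left(\frac{153}{8} - \frac{\left(-201\right)^{2}}{8}\right)\right) + \sqrt{42849 - 39414}} = \frac{1}{\left(44118 - 21260\right) \left(21759 + \left(\frac{153}{8} - \frac{40401}{8}\right)\right) + \sqrt{3435}} = \frac{1}{22858 \left(21759 + \left(\frac{153}{8} - \frac{40401}{8}\right)\right) + \sqrt{3435}} = \frac{1}{22858 \left(21759 - 5031\right) + \sqrt{3435}} = \frac{1}{22858 \cdot 16728 + \sqrt{3435}} = \frac{1}{382368624 + \sqrt{3435}}$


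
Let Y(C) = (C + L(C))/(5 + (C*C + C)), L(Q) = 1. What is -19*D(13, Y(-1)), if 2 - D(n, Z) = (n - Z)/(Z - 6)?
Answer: -475/6 ≈ -79.167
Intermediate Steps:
Y(C) = (1 + C)/(5 + C + C²) (Y(C) = (C + 1)/(5 + (C*C + C)) = (1 + C)/(5 + (C² + C)) = (1 + C)/(5 + (C + C²)) = (1 + C)/(5 + C + C²))
D(n, Z) = 2 - (n - Z)/(-6 + Z) (D(n, Z) = 2 - (n - Z)/(Z - 6) = 2 - (n - Z)/(-6 + Z))
-19*D(13, Y(-1)) = -19*(-12 - 1*13 + 3*((1 - 1)/(5 - 1 + (-1)²)))/(-6 + (1 - 1)/(5 - 1 + (-1)²)) = -19*(-12 - 13 + 3*(0/(5 - 1 + 1)))/(-6 + 0/(5 - 1 + 1)) = -19*(-12 - 13 + 3*(0/5))/(-6 + 0/5) = -19*(-12 - 13 + 3*((⅕)*0))/(-6 + (⅕)*0) = -19*(-12 - 13 + 3*0)/(-6 + 0) = -19*(-12 - 13 + 0)/(-6) = -(-19)*(-25)/6 = -19*25/6 = -475/6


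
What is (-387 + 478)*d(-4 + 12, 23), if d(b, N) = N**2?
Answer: 48139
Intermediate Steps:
(-387 + 478)*d(-4 + 12, 23) = (-387 + 478)*23**2 = 91*529 = 48139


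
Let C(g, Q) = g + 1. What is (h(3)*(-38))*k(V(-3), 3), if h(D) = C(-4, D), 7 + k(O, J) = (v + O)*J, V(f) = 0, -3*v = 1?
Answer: -912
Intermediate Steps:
v = -⅓ (v = -⅓*1 = -⅓ ≈ -0.33333)
C(g, Q) = 1 + g
k(O, J) = -7 + J*(-⅓ + O) (k(O, J) = -7 + (-⅓ + O)*J = -7 + J*(-⅓ + O))
h(D) = -3 (h(D) = 1 - 4 = -3)
(h(3)*(-38))*k(V(-3), 3) = (-3*(-38))*(-7 - ⅓*3 + 3*0) = 114*(-7 - 1 + 0) = 114*(-8) = -912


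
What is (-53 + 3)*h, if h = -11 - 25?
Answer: 1800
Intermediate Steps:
h = -36
(-53 + 3)*h = (-53 + 3)*(-36) = -50*(-36) = 1800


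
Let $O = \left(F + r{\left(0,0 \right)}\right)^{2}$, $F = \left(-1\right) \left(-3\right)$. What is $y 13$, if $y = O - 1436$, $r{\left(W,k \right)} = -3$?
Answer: $-18668$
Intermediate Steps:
$F = 3$
$O = 0$ ($O = \left(3 - 3\right)^{2} = 0^{2} = 0$)
$y = -1436$ ($y = 0 - 1436 = -1436$)
$y 13 = \left(-1436\right) 13 = -18668$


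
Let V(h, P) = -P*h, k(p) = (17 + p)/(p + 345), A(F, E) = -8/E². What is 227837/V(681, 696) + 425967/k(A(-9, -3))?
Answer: 743494043299/81720 ≈ 9.0981e+6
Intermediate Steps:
A(F, E) = -8/E²
k(p) = (17 + p)/(345 + p)
V(h, P) = -P*h
227837/V(681, 696) + 425967/k(A(-9, -3)) = 227837/((-1*696*681)) + 425967/(((17 - 8/(-3)²)/(345 - 8/(-3)²))) = 227837/(-473976) + 425967/(((17 - 8*⅑)/(345 - 8*⅑))) = 227837*(-1/473976) + 425967/(((17 - 8/9)/(345 - 8/9))) = -227837/473976 + 425967/(((145/9)/(3097/9))) = -227837/473976 + 425967/(((9/3097)*(145/9))) = -227837/473976 + 425967/(145/3097) = -227837/473976 + 425967*(3097/145) = -227837/473976 + 1319219799/145 = 743494043299/81720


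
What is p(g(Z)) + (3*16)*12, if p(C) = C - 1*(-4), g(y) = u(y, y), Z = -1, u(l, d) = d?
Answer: 579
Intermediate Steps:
g(y) = y
p(C) = 4 + C (p(C) = C + 4 = 4 + C)
p(g(Z)) + (3*16)*12 = (4 - 1) + (3*16)*12 = 3 + 48*12 = 3 + 576 = 579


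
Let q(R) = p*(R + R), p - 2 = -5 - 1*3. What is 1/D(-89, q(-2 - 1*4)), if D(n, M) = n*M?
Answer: -1/6408 ≈ -0.00015605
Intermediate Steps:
p = -6 (p = 2 + (-5 - 1*3) = 2 + (-5 - 3) = 2 - 8 = -6)
q(R) = -12*R (q(R) = -6*(R + R) = -12*R)
D(n, M) = M*n
1/D(-89, q(-2 - 1*4)) = 1/(-12*(-2 - 1*4)*(-89)) = 1/(-12*(-2 - 4)*(-89)) = 1/(-12*(-6)*(-89)) = 1/(72*(-89)) = 1/(-6408) = -1/6408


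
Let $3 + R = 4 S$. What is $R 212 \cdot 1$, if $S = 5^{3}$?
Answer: $105364$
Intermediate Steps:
$S = 125$
$R = 497$ ($R = -3 + 4 \cdot 125 = -3 + 500 = 497$)
$R 212 \cdot 1 = 497 \cdot 212 \cdot 1 = 105364 \cdot 1 = 105364$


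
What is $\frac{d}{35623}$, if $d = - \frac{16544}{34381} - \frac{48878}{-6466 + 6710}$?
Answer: $- \frac{842255627}{149420032286} \approx -0.0056368$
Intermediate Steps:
$d = - \frac{842255627}{4194482}$ ($d = \left(-16544\right) \frac{1}{34381} - \frac{48878}{244} = - \frac{16544}{34381} - \frac{24439}{122} = - \frac{842255627}{4194482} \approx -200.8$)
$\frac{d}{35623} = - \frac{842255627}{4194482 \cdot 35623} = \left(- \frac{842255627}{4194482}\right) \frac{1}{35623} = - \frac{842255627}{149420032286}$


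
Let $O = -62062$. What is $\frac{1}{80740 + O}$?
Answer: $\frac{1}{18678} \approx 5.3539 \cdot 10^{-5}$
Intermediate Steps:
$\frac{1}{80740 + O} = \frac{1}{80740 - 62062} = \frac{1}{18678}$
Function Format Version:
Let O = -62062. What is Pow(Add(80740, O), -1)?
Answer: Rational(1, 18678) ≈ 5.3539e-5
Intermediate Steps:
Pow(Add(80740, O), -1) = Pow(Add(80740, -62062), -1) = Pow(18678, -1) = Rational(1, 18678)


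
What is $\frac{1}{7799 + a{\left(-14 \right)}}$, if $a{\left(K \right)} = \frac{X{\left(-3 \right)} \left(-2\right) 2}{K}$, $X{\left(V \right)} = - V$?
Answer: $\frac{7}{54599} \approx 0.00012821$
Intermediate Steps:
$a{\left(K \right)} = - \frac{12}{K}$ ($a{\left(K \right)} = \frac{\left(-1\right) \left(-3\right) \left(-2\right) 2}{K} = \frac{3 \left(-2\right) 2}{K} = \frac{\left(-6\right) 2}{K} = - \frac{12}{K}$)
$\frac{1}{7799 + a{\left(-14 \right)}} = \frac{1}{7799 - \frac{12}{-14}} = \frac{1}{7799 - - \frac{6}{7}} = \frac{1}{7799 + \frac{6}{7}} = \frac{1}{\frac{54599}{7}} = \frac{7}{54599}$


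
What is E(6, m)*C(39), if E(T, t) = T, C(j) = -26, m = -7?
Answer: -156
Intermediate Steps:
E(6, m)*C(39) = 6*(-26) = -156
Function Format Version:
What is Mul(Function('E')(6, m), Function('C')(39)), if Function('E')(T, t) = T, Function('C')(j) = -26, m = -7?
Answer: -156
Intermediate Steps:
Mul(Function('E')(6, m), Function('C')(39)) = Mul(6, -26) = -156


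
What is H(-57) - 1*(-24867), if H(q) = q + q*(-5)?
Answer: 25095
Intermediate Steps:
H(q) = -4*q (H(q) = q - 5*q = -4*q)
H(-57) - 1*(-24867) = -4*(-57) - 1*(-24867) = 228 + 24867 = 25095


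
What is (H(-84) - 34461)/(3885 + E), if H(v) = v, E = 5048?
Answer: -34545/8933 ≈ -3.8671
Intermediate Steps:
(H(-84) - 34461)/(3885 + E) = (-84 - 34461)/(3885 + 5048) = -34545/8933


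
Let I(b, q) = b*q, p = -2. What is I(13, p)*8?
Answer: -208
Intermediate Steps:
I(13, p)*8 = (13*(-2))*8 = -26*8 = -208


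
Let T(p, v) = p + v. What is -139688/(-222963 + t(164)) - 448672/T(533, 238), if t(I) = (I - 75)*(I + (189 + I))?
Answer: -39642405476/68214225 ≈ -581.15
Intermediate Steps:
t(I) = (-75 + I)*(189 + 2*I)
-139688/(-222963 + t(164)) - 448672/T(533, 238) = -139688/(-222963 + (-14175 + 2*164**2 + 39*164)) - 448672/(533 + 238) = -139688/(-222963 + (-14175 + 2*26896 + 6396)) - 448672/771 = -139688/(-222963 + (-14175 + 53792 + 6396)) - 448672*1/771 = -139688/(-222963 + 46013) - 448672/771 = -139688/(-176950) - 448672/771 = -139688*(-1/176950) - 448672/771 = 69844/88475 - 448672/771 = -39642405476/68214225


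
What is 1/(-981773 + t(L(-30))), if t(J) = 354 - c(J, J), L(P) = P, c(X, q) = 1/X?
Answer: -30/29442569 ≈ -1.0189e-6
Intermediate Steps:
t(J) = 354 - 1/J
1/(-981773 + t(L(-30))) = 1/(-981773 + (354 - 1/(-30))) = 1/(-981773 + (354 - 1*(-1/30))) = 1/(-981773 + (354 + 1/30)) = 1/(-981773 + 10621/30) = 1/(-29442569/30) = -30/29442569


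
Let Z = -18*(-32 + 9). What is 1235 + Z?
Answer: 1649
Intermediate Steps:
Z = 414 (Z = -18*(-23) = 414)
1235 + Z = 1235 + 414 = 1649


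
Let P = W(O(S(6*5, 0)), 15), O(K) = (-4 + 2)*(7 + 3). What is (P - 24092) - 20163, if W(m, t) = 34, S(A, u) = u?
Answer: -44221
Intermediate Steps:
O(K) = -20 (O(K) = -2*10 = -20)
P = 34
(P - 24092) - 20163 = (34 - 24092) - 20163 = -24058 - 20163 = -44221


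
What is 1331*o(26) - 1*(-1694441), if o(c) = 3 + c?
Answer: 1733040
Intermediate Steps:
1331*o(26) - 1*(-1694441) = 1331*(3 + 26) - 1*(-1694441) = 1331*29 + 1694441 = 38599 + 1694441 = 1733040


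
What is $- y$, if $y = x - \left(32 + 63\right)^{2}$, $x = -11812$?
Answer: $20837$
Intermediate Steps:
$y = -20837$ ($y = -11812 - \left(32 + 63\right)^{2} = -11812 - 95^{2} = -11812 - 9025 = -20837$)
$- y = \left(-1\right) \left(-20837\right) = 20837$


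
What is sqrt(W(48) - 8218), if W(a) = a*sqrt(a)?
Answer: sqrt(-8218 + 192*sqrt(3)) ≈ 88.8*I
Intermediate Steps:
W(a) = a**(3/2)
sqrt(W(48) - 8218) = sqrt(48**(3/2) - 8218) = sqrt(192*sqrt(3) - 8218) = sqrt(-8218 + 192*sqrt(3))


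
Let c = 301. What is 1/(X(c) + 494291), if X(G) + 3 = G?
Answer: 1/494589 ≈ 2.0219e-6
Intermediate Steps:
X(G) = -3 + G
1/(X(c) + 494291) = 1/((-3 + 301) + 494291) = 1/(298 + 494291) = 1/494589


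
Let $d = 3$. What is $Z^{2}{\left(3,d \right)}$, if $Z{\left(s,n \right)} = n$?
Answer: $9$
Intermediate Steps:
$Z^{2}{\left(3,d \right)} = 3^{2} = 9$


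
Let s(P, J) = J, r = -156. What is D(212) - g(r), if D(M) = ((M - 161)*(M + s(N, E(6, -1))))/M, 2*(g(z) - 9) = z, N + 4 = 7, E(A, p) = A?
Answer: 12873/106 ≈ 121.44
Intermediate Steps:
N = 3 (N = -4 + 7 = 3)
g(z) = 9 + z/2
D(M) = (-161 + M)*(6 + M)/M (D(M) = ((M - 161)*(M + 6))/M = ((-161 + M)*(6 + M))/M = (-161 + M)*(6 + M)/M)
D(212) - g(r) = (-155 + 212 - 966/212) - (9 + (1/2)*(-156)) = (-155 + 212 - 966*1/212) - (9 - 78) = (-155 + 212 - 483/106) - 1*(-69) = 5559/106 + 69 = 12873/106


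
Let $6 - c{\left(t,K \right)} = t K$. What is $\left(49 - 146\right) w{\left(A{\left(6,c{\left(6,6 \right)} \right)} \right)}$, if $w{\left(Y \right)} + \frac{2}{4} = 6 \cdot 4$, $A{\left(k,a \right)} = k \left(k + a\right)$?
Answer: $- \frac{4559}{2} \approx -2279.5$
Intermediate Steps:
$c{\left(t,K \right)} = 6 - K t$ ($c{\left(t,K \right)} = 6 - t K = 6 - K t$)
$A{\left(k,a \right)} = k \left(a + k\right)$
$w{\left(Y \right)} = \frac{47}{2}$ ($w{\left(Y \right)} = - \frac{1}{2} + 6 \cdot 4 = - \frac{1}{2} + 24 = \frac{47}{2}$)
$\left(49 - 146\right) w{\left(A{\left(6,c{\left(6,6 \right)} \right)} \right)} = \left(49 - 146\right) \frac{47}{2} = \left(-97\right) \frac{47}{2} = - \frac{4559}{2}$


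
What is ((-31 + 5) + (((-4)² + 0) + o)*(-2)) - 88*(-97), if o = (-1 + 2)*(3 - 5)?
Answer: 8482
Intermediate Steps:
o = -2 (o = 1*(-2) = -2)
((-31 + 5) + (((-4)² + 0) + o)*(-2)) - 88*(-97) = ((-31 + 5) + (((-4)² + 0) - 2)*(-2)) - 88*(-97) = (-26 + ((16 + 0) - 2)*(-2)) + 8536 = (-26 + (16 - 2)*(-2)) + 8536 = (-26 + 14*(-2)) + 8536 = (-26 - 28) + 8536 = -54 + 8536 = 8482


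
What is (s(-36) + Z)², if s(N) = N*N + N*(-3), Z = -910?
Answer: 244036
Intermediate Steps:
s(N) = N² - 3*N
(s(-36) + Z)² = (-36*(-3 - 36) - 910)² = (-36*(-39) - 910)² = (1404 - 910)² = 494² = 244036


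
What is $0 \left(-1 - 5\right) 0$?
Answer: $0$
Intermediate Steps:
$0 \left(-1 - 5\right) 0 = 0 \left(-6\right) 0 = 0 \cdot 0 = 0$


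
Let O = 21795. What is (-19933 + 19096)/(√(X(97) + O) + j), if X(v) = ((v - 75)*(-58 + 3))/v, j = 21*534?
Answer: -910453446/12196005307 + 837*√204951785/12196005307 ≈ -0.073669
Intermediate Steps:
j = 11214
X(v) = (4125 - 55*v)/v (X(v) = ((-75 + v)*(-55))/v = (4125 - 55*v)/v)
(-19933 + 19096)/(√(X(97) + O) + j) = (-19933 + 19096)/(√((-55 + 4125/97) + 21795) + 11214) = -837/(√((-55 + 4125*(1/97)) + 21795) + 11214) = -837/(√((-55 + 4125/97) + 21795) + 11214) = -837/(√(-1210/97 + 21795) + 11214) = -837/(√(2112905/97) + 11214) = -837/(√204951785/97 + 11214) = -837/(11214 + √204951785/97)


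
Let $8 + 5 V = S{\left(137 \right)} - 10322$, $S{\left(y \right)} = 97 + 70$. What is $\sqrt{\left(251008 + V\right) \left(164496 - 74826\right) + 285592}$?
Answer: $\sqrt{22325909710} \approx 1.4942 \cdot 10^{5}$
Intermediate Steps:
$S{\left(y \right)} = 167$
$V = - \frac{10163}{5}$ ($V = - \frac{8}{5} + \frac{167 - 10322}{5} = - \frac{8}{5} + \frac{1}{5} \left(-10155\right) = - \frac{8}{5} - 2031 = - \frac{10163}{5} \approx -2032.6$)
$\sqrt{\left(251008 + V\right) \left(164496 - 74826\right) + 285592} = \sqrt{\left(251008 - \frac{10163}{5}\right) \left(164496 - 74826\right) + 285592} = \sqrt{\frac{1244877}{5} \cdot 89670 + 285592} = \sqrt{22325624118 + 285592} = \sqrt{22325909710}$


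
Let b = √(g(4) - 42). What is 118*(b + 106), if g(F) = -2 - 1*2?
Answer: 12508 + 118*I*√46 ≈ 12508.0 + 800.31*I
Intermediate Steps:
g(F) = -4 (g(F) = -2 - 2 = -4)
b = I*√46 (b = √(-4 - 42) = √(-46) = I*√46 ≈ 6.7823*I)
118*(b + 106) = 118*(I*√46 + 106) = 118*(106 + I*√46) = 12508 + 118*I*√46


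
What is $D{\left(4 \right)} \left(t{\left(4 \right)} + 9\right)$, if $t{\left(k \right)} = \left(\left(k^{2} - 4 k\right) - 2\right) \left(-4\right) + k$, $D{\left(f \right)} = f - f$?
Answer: $0$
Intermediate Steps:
$D{\left(f \right)} = 0$
$t{\left(k \right)} = 8 - 4 k^{2} + 17 k$ ($t{\left(k \right)} = \left(-2 + k^{2} - 4 k\right) \left(-4\right) + k = \left(8 - 4 k^{2} + 16 k\right) + k = 8 - 4 k^{2} + 17 k$)
$D{\left(4 \right)} \left(t{\left(4 \right)} + 9\right) = 0 \left(\left(8 - 4 \cdot 4^{2} + 17 \cdot 4\right) + 9\right) = 0 \left(\left(8 - 64 + 68\right) + 9\right) = 0 \left(12 + 9\right) = 0 \cdot 21 = 0$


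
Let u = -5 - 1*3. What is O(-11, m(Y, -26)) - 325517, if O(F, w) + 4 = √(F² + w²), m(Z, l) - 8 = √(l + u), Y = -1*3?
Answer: -325521 + √(151 + 16*I*√34) ≈ -3.2551e+5 + 3.6398*I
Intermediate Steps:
u = -8 (u = -5 - 3 = -8)
Y = -3
m(Z, l) = 8 + √(-8 + l) (m(Z, l) = 8 + √(l - 8) = 8 + √(-8 + l))
O(F, w) = -4 + √(F² + w²)
O(-11, m(Y, -26)) - 325517 = (-4 + √((-11)² + (8 + √(-8 - 26))²)) - 325517 = (-4 + √(121 + (8 + √(-34))²)) - 325517 = (-4 + √(121 + (8 + I*√34)²)) - 325517 = -325521 + √(121 + (8 + I*√34)²)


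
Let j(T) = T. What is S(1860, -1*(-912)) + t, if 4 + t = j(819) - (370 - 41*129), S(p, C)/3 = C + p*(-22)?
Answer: -114290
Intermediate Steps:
S(p, C) = -66*p + 3*C (S(p, C) = 3*(C + p*(-22)) = 3*(C - 22*p) = -66*p + 3*C)
t = 5734 (t = -4 + (819 - (370 - 41*129)) = -4 + (819 - (370 - 5289)) = -4 + (819 - 1*(-4919)) = -4 + (819 + 4919) = -4 + 5738 = 5734)
S(1860, -1*(-912)) + t = (-66*1860 + 3*(-1*(-912))) + 5734 = (-122760 + 3*912) + 5734 = (-122760 + 2736) + 5734 = -120024 + 5734 = -114290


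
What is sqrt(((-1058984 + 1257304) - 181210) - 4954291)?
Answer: I*sqrt(4937181) ≈ 2222.0*I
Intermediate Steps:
sqrt(((-1058984 + 1257304) - 181210) - 4954291) = sqrt((198320 - 181210) - 4954291) = sqrt(17110 - 4954291) = sqrt(-4937181) = I*sqrt(4937181)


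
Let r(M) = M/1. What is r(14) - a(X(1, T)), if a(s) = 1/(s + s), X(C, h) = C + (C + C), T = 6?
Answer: 83/6 ≈ 13.833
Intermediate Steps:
X(C, h) = 3*C (X(C, h) = C + 2*C = 3*C)
a(s) = 1/(2*s)
r(M) = M (r(M) = M*1 = M)
r(14) - a(X(1, T)) = 14 - 1/(2*(3*1)) = 14 - 1/(2*3) = 14 - 1*1/6 = 14 - 1/6 = 83/6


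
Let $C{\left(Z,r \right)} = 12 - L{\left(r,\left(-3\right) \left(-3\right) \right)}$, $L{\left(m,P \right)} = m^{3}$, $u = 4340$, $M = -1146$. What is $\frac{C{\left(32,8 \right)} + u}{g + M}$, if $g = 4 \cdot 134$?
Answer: $- \frac{384}{61} \approx -6.2951$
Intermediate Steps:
$g = 536$
$C{\left(Z,r \right)} = 12 - r^{3}$
$\frac{C{\left(32,8 \right)} + u}{g + M} = \frac{\left(12 - 8^{3}\right) + 4340}{536 - 1146} = \frac{\left(12 - 512\right) + 4340}{-610} = \left(\left(12 - 512\right) + 4340\right) \left(- \frac{1}{610}\right) = \left(-500 + 4340\right) \left(- \frac{1}{610}\right) = 3840 \left(- \frac{1}{610}\right) = - \frac{384}{61}$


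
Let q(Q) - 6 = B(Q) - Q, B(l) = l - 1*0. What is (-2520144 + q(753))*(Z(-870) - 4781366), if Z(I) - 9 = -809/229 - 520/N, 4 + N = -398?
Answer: 2759377890283036/229 ≈ 1.2050e+13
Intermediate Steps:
N = -402 (N = -4 - 398 = -402)
B(l) = l (B(l) = l + 0 = l)
q(Q) = 6 (q(Q) = 6 + (Q - Q) = 6 + 0 = 6)
Z(I) = 311192/46029 (Z(I) = 9 + (-809/229 - 520/(-402)) = 9 + (-809*1/229 - 520*(-1/402)) = 9 + (-809/229 + 260/201) = 9 - 103069/46029 = 311192/46029)
(-2520144 + q(753))*(Z(-870) - 4781366) = (-2520144 + 6)*(311192/46029 - 4781366) = -2520138*(-220081184422/46029) = 2759377890283036/229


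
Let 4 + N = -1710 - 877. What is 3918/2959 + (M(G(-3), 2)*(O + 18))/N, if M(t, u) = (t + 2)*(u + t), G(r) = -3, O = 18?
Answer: 10045014/7666769 ≈ 1.3102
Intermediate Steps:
N = -2591 (N = -4 + (-1710 - 877) = -4 - 2587 = -2591)
M(t, u) = (2 + t)*(t + u)
3918/2959 + (M(G(-3), 2)*(O + 18))/N = 3918/2959 + (((-3)² + 2*(-3) + 2*2 - 3*2)*(18 + 18))/(-2591) = 3918*(1/2959) + ((9 - 6 + 4 - 6)*36)*(-1/2591) = 3918/2959 + (1*36)*(-1/2591) = 3918/2959 + 36*(-1/2591) = 3918/2959 - 36/2591 = 10045014/7666769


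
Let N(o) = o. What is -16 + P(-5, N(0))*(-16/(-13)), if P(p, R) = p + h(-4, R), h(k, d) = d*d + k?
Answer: -352/13 ≈ -27.077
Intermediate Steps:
h(k, d) = k + d² (h(k, d) = d² + k = k + d²)
P(p, R) = -4 + p + R² (P(p, R) = p + (-4 + R²) = -4 + p + R²)
-16 + P(-5, N(0))*(-16/(-13)) = -16 + (-4 - 5 + 0²)*(-16/(-13)) = -16 + (-4 - 5 + 0)*(-16*(-1/13)) = -16 - 9*16/13 = -16 - 144/13 = -352/13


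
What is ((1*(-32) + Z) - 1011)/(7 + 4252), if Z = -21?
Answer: -1064/4259 ≈ -0.24982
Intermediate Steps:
((1*(-32) + Z) - 1011)/(7 + 4252) = ((1*(-32) - 21) - 1011)/(7 + 4252) = ((-32 - 21) - 1011)/4259 = (-53 - 1011)*(1/4259) = -1064*1/4259 = -1064/4259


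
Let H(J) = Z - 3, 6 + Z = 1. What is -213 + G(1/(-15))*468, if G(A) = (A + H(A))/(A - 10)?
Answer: 24465/151 ≈ 162.02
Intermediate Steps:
Z = -5 (Z = -6 + 1 = -5)
H(J) = -8 (H(J) = -5 - 3 = -8)
G(A) = (-8 + A)/(-10 + A) (G(A) = (A - 8)/(A - 10) = (-8 + A)/(-10 + A))
-213 + G(1/(-15))*468 = -213 + ((-8 + 1/(-15))/(-10 + 1/(-15)))*468 = -213 + ((-8 - 1/15)/(-10 - 1/15))*468 = -213 + (-121/15/(-151/15))*468 = -213 - 15/151*(-121/15)*468 = -213 + (121/151)*468 = -213 + 56628/151 = 24465/151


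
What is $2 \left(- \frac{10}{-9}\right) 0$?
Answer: $0$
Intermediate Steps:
$2 \left(- \frac{10}{-9}\right) 0 = 2 \left(\left(-10\right) \left(- \frac{1}{9}\right)\right) 0 = 2 \cdot \frac{10}{9} \cdot 0 = \frac{20}{9} \cdot 0 = 0$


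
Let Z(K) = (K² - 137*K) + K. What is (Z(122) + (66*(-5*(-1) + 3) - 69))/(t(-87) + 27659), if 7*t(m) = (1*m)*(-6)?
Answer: -8743/194135 ≈ -0.045036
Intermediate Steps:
Z(K) = K² - 136*K
t(m) = -6*m/7 (t(m) = ((1*m)*(-6))/7 = (m*(-6))/7 = (-6*m)/7 = -6*m/7)
(Z(122) + (66*(-5*(-1) + 3) - 69))/(t(-87) + 27659) = (122*(-136 + 122) + (66*(-5*(-1) + 3) - 69))/(-6/7*(-87) + 27659) = (122*(-14) + (66*(5 + 3) - 69))/(522/7 + 27659) = (-1708 + (66*8 - 69))/(194135/7) = (-1708 + (528 - 69))*(7/194135) = (-1708 + 459)*(7/194135) = -1249*7/194135 = -8743/194135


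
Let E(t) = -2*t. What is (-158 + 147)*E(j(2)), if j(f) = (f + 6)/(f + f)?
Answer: 44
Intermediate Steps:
j(f) = (6 + f)/(2*f) (j(f) = (6 + f)/((2*f)) = (6 + f)*(1/(2*f)) = (6 + f)/(2*f))
(-158 + 147)*E(j(2)) = (-158 + 147)*(-(6 + 2)/2) = -(-22)*(½)*(½)*8 = -(-22)*2 = -11*(-4) = 44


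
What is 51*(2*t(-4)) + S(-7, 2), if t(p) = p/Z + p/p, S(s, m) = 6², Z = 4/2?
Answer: -66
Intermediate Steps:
Z = 2 (Z = 4*(½) = 2)
S(s, m) = 36
t(p) = 1 + p/2 (t(p) = p/2 + p/p = p*(½) + 1 = p/2 + 1 = 1 + p/2)
51*(2*t(-4)) + S(-7, 2) = 51*(2*(1 + (½)*(-4))) + 36 = 51*(2*(1 - 2)) + 36 = 51*(2*(-1)) + 36 = 51*(-2) + 36 = -102 + 36 = -66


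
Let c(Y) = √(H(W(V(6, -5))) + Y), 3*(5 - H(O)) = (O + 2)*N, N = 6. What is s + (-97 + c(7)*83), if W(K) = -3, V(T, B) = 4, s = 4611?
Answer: 4514 + 83*√14 ≈ 4824.6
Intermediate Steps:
H(O) = 1 - 2*O (H(O) = 5 - (O + 2)*6/3 = 5 - (2 + O)*6/3 = 5 - (12 + 6*O)/3 = 5 + (-4 - 2*O) = 1 - 2*O)
c(Y) = √(7 + Y) (c(Y) = √((1 - 2*(-3)) + Y) = √((1 + 6) + Y) = √(7 + Y))
s + (-97 + c(7)*83) = 4611 + (-97 + √(7 + 7)*83) = 4611 + (-97 + √14*83) = 4611 + (-97 + 83*√14) = 4514 + 83*√14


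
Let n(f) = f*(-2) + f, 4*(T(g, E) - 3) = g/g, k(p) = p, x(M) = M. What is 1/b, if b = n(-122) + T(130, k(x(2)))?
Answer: 4/501 ≈ 0.0079840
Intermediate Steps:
T(g, E) = 13/4 (T(g, E) = 3 + (g/g)/4 = 3 + (1/4)*1 = 3 + 1/4 = 13/4)
n(f) = -f (n(f) = -2*f + f = -f)
b = 501/4 (b = -1*(-122) + 13/4 = 122 + 13/4 = 501/4 ≈ 125.25)
1/b = 1/(501/4) = 4/501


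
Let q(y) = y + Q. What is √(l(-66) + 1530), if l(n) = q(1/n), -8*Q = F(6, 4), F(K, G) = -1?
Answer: √26660634/132 ≈ 39.117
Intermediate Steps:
Q = ⅛ (Q = -⅛*(-1) = ⅛ ≈ 0.12500)
q(y) = ⅛ + y (q(y) = y + ⅛ = ⅛ + y)
l(n) = ⅛ + 1/n
√(l(-66) + 1530) = √((⅛)*(8 - 66)/(-66) + 1530) = √((⅛)*(-1/66)*(-58) + 1530) = √(29/264 + 1530) = √(403949/264) = √26660634/132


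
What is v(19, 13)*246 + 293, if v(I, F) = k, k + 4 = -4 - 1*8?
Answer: -3643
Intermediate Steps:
k = -16 (k = -4 + (-4 - 1*8) = -4 + (-4 - 8) = -4 - 12 = -16)
v(I, F) = -16
v(19, 13)*246 + 293 = -16*246 + 293 = -3936 + 293 = -3643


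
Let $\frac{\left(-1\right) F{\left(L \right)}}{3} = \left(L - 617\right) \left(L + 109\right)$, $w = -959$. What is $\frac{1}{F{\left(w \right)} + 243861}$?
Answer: $- \frac{1}{3774939} \approx -2.649 \cdot 10^{-7}$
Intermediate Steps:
$F{\left(L \right)} = - 3 \left(-617 + L\right) \left(109 + L\right)$ ($F{\left(L \right)} = - 3 \left(L - 617\right) \left(L + 109\right) = - 3 \left(-617 + L\right) \left(109 + L\right)$)
$\frac{1}{F{\left(w \right)} + 243861} = \frac{1}{\left(201759 - 3 \left(-959\right)^{2} + 1524 \left(-959\right)\right) + 243861} = \frac{1}{\left(201759 - 2759043 - 1461516\right) + 243861} = \frac{1}{-4018800 + 243861} = \frac{1}{-3774939} = - \frac{1}{3774939}$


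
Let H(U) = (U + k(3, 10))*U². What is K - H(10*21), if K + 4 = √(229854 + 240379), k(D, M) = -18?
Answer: -8467204 + √470233 ≈ -8.4665e+6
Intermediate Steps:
K = -4 + √470233 (K = -4 + √(229854 + 240379) = -4 + √470233 ≈ 681.74)
H(U) = U²*(-18 + U) (H(U) = (U - 18)*U² = (-18 + U)*U² = U²*(-18 + U))
K - H(10*21) = (-4 + √470233) - (10*21)²*(-18 + 10*21) = (-4 + √470233) - 210²*(-18 + 210) = (-4 + √470233) - 44100*192 = (-4 + √470233) - 1*8467200 = (-4 + √470233) - 8467200 = -8467204 + √470233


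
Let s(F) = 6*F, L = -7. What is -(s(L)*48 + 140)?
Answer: 1876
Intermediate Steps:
-(s(L)*48 + 140) = -((6*(-7))*48 + 140) = -(-42*48 + 140) = -(-2016 + 140) = -1*(-1876) = 1876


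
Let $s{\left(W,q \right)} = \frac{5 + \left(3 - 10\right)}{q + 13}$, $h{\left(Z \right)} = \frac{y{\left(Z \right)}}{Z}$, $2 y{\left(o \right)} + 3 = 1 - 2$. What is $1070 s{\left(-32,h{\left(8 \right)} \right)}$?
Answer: $- \frac{8560}{51} \approx -167.84$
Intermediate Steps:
$y{\left(o \right)} = -2$ ($y{\left(o \right)} = - \frac{3}{2} + \frac{1 - 2}{2} = - \frac{3}{2} + \frac{1}{2} \left(-1\right) = - \frac{3}{2} - \frac{1}{2} = -2$)
$h{\left(Z \right)} = - \frac{2}{Z}$
$s{\left(W,q \right)} = - \frac{2}{13 + q}$ ($s{\left(W,q \right)} = \frac{5 + \left(3 - 10\right)}{13 + q} = \frac{5 - 7}{13 + q} = - \frac{2}{13 + q}$)
$1070 s{\left(-32,h{\left(8 \right)} \right)} = 1070 \left(- \frac{2}{13 - \frac{2}{8}}\right) = 1070 \left(- \frac{2}{13 - \frac{1}{4}}\right) = 1070 \left(- \frac{2}{\frac{51}{4}}\right) = 1070 \left(\left(-2\right) \frac{4}{51}\right) = 1070 \left(- \frac{8}{51}\right) = - \frac{8560}{51}$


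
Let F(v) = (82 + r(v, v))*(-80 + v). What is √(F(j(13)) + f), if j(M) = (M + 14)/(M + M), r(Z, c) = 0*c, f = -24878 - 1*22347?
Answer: I*√9075274/13 ≈ 231.73*I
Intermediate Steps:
f = -47225 (f = -24878 - 22347 = -47225)
r(Z, c) = 0
j(M) = (14 + M)/(2*M) (j(M) = (14 + M)/((2*M)) = (14 + M)*(1/(2*M)) = (14 + M)/(2*M))
F(v) = -6560 + 82*v (F(v) = (82 + 0)*(-80 + v) = 82*(-80 + v) = -6560 + 82*v)
√(F(j(13)) + f) = √((-6560 + 82*((½)*(14 + 13)/13)) - 47225) = √((-6560 + 82*((½)*(1/13)*27)) - 47225) = √((-6560 + 82*(27/26)) - 47225) = √((-6560 + 1107/13) - 47225) = √(-84173/13 - 47225) = √(-698098/13) = I*√9075274/13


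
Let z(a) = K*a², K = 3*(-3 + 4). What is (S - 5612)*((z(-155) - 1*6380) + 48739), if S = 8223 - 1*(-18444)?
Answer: 2409407870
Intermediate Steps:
K = 3 (K = 3*1 = 3)
S = 26667 (S = 8223 + 18444 = 26667)
z(a) = 3*a²
(S - 5612)*((z(-155) - 1*6380) + 48739) = (26667 - 5612)*((3*(-155)² - 1*6380) + 48739) = 21055*((3*24025 - 6380) + 48739) = 21055*((72075 - 6380) + 48739) = 21055*(65695 + 48739) = 21055*114434 = 2409407870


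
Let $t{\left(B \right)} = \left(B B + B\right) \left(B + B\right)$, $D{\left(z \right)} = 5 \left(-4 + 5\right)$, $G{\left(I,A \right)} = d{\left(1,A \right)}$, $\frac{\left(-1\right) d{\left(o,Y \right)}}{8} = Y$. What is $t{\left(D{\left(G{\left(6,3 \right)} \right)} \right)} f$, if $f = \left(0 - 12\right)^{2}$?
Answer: $43200$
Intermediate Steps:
$d{\left(o,Y \right)} = - 8 Y$
$G{\left(I,A \right)} = - 8 A$
$f = 144$ ($f = \left(-12\right)^{2} = 144$)
$D{\left(z \right)} = 5$ ($D{\left(z \right)} = 5 \cdot 1 = 5$)
$t{\left(B \right)} = 2 B \left(B + B^{2}\right)$ ($t{\left(B \right)} = \left(B^{2} + B\right) 2 B = \left(B + B^{2}\right) 2 B = 2 B \left(B + B^{2}\right)$)
$t{\left(D{\left(G{\left(6,3 \right)} \right)} \right)} f = 2 \cdot 5^{2} \left(1 + 5\right) 144 = 2 \cdot 25 \cdot 6 \cdot 144 = 300 \cdot 144 = 43200$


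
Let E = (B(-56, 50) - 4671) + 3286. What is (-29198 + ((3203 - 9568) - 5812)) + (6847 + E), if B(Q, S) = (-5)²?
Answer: -35888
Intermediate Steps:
B(Q, S) = 25
E = -1360 (E = (25 - 4671) + 3286 = -4646 + 3286 = -1360)
(-29198 + ((3203 - 9568) - 5812)) + (6847 + E) = (-29198 + ((3203 - 9568) - 5812)) + (6847 - 1360) = (-29198 + (-6365 - 5812)) + 5487 = (-29198 - 12177) + 5487 = -41375 + 5487 = -35888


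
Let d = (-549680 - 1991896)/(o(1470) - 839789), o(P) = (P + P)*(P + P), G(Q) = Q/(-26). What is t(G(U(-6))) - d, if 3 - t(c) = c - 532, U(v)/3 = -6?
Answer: 54238311694/101449543 ≈ 534.63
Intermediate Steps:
U(v) = -18 (U(v) = 3*(-6) = -18)
G(Q) = -Q/26 (G(Q) = Q*(-1/26) = -Q/26)
t(c) = 535 - c (t(c) = 3 - (c - 532) = 3 - (-532 + c) = 3 + (532 - c) = 535 - c)
o(P) = 4*P² (o(P) = (2*P)*(2*P) = 4*P²)
d = -2541576/7803811 (d = (-549680 - 1991896)/(4*1470² - 839789) = -2541576/(4*2160900 - 839789) = -2541576/(8643600 - 839789) = -2541576/7803811 ≈ -0.32568)
t(G(U(-6))) - d = (535 - (-1)*(-18)/26) - 1*(-2541576/7803811) = (535 - 1*9/13) + 2541576/7803811 = (535 - 9/13) + 2541576/7803811 = 6946/13 + 2541576/7803811 = 54238311694/101449543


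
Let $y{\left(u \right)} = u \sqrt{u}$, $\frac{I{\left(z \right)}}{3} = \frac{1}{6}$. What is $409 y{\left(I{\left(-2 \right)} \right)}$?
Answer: $\frac{409 \sqrt{2}}{4} \approx 144.6$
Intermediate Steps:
$I{\left(z \right)} = \frac{1}{2}$ ($I{\left(z \right)} = \frac{3}{6} = 3 \cdot \frac{1}{6} = \frac{1}{2}$)
$y{\left(u \right)} = u^{\frac{3}{2}}$
$409 y{\left(I{\left(-2 \right)} \right)} = \frac{409}{2 \sqrt{2}} = 409 \frac{\sqrt{2}}{4} = \frac{409 \sqrt{2}}{4}$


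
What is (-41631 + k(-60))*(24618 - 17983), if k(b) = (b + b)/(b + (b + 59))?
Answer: -16848726585/61 ≈ -2.7621e+8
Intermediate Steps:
k(b) = 2*b/(59 + 2*b) (k(b) = (2*b)/(b + (59 + b)) = (2*b)/(59 + 2*b) = 2*b/(59 + 2*b))
(-41631 + k(-60))*(24618 - 17983) = (-41631 + 2*(-60)/(59 + 2*(-60)))*(24618 - 17983) = (-41631 + 2*(-60)/(59 - 120))*6635 = (-41631 + 2*(-60)/(-61))*6635 = (-41631 + 2*(-60)*(-1/61))*6635 = (-41631 + 120/61)*6635 = -2539371/61*6635 = -16848726585/61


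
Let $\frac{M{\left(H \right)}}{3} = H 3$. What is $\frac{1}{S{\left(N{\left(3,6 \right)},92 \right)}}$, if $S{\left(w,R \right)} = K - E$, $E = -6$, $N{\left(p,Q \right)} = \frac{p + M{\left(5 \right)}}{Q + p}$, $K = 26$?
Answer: $\frac{1}{32} \approx 0.03125$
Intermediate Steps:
$M{\left(H \right)} = 9 H$ ($M{\left(H \right)} = 3 H 3 = 3 \cdot 3 H = 9 H$)
$N{\left(p,Q \right)} = \frac{45 + p}{Q + p}$ ($N{\left(p,Q \right)} = \frac{p + 9 \cdot 5}{Q + p} = \frac{p + 45}{Q + p} = \frac{45 + p}{Q + p}$)
$S{\left(w,R \right)} = 32$ ($S{\left(w,R \right)} = 26 - -6 = 26 + 6 = 32$)
$\frac{1}{S{\left(N{\left(3,6 \right)},92 \right)}} = \frac{1}{32}$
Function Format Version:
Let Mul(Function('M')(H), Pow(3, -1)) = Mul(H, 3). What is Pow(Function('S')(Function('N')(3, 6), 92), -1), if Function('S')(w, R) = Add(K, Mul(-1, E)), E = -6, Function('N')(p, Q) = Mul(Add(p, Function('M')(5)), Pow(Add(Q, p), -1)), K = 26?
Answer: Rational(1, 32) ≈ 0.031250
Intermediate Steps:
Function('M')(H) = Mul(9, H) (Function('M')(H) = Mul(3, Mul(H, 3)) = Mul(3, Mul(3, H)) = Mul(9, H))
Function('N')(p, Q) = Mul(Pow(Add(Q, p), -1), Add(45, p)) (Function('N')(p, Q) = Mul(Add(p, Mul(9, 5)), Pow(Add(Q, p), -1)) = Mul(Add(p, 45), Pow(Add(Q, p), -1)) = Mul(Add(45, p), Pow(Add(Q, p), -1)) = Mul(Pow(Add(Q, p), -1), Add(45, p)))
Function('S')(w, R) = 32 (Function('S')(w, R) = Add(26, Mul(-1, -6)) = Add(26, 6) = 32)
Pow(Function('S')(Function('N')(3, 6), 92), -1) = Pow(32, -1) = Rational(1, 32)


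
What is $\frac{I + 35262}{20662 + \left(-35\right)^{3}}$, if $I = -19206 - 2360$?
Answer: $- \frac{13696}{22213} \approx -0.61658$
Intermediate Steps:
$I = -21566$
$\frac{I + 35262}{20662 + \left(-35\right)^{3}} = \frac{-21566 + 35262}{20662 + \left(-35\right)^{3}} = \frac{13696}{20662 - 42875} = \frac{13696}{-22213} = 13696 \left(- \frac{1}{22213}\right) = - \frac{13696}{22213}$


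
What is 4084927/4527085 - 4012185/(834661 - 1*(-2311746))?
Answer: -171311600756/459485546245 ≈ -0.37283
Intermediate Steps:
4084927/4527085 - 4012185/(834661 - 1*(-2311746)) = 4084927*(1/4527085) - 4012185/(834661 + 2311746) = 4084927/4527085 - 4012185/3146407 = -171311600756/459485546245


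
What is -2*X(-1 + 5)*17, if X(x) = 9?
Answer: -306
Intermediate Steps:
-2*X(-1 + 5)*17 = -2*9*17 = -18*17 = -306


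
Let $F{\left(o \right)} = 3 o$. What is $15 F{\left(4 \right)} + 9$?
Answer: $189$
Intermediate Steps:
$15 F{\left(4 \right)} + 9 = 15 \cdot 3 \cdot 4 + 9 = 15 \cdot 12 + 9 = 180 + 9 = 189$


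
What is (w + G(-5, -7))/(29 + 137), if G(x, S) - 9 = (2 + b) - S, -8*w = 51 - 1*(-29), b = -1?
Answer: 7/166 ≈ 0.042169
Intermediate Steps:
w = -10 (w = -(51 - 1*(-29))/8 = -(51 + 29)/8 = -⅛*80 = -10)
G(x, S) = 10 - S (G(x, S) = 9 + ((2 - 1) - S) = 9 + (1 - S) = 10 - S)
(w + G(-5, -7))/(29 + 137) = (-10 + (10 - 1*(-7)))/(29 + 137) = (-10 + (10 + 7))/166 = (-10 + 17)*(1/166) = 7*(1/166) = 7/166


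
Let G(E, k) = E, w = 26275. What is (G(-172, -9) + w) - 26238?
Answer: -135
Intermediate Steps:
(G(-172, -9) + w) - 26238 = (-172 + 26275) - 26238 = 26103 - 26238 = -135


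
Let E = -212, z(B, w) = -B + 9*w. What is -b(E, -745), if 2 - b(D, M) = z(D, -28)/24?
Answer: -11/3 ≈ -3.6667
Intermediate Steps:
b(D, M) = 25/2 + D/24 (b(D, M) = 2 - (-D + 9*(-28))/24 = 2 - (-D - 252)/24 = 2 - (-252 - D)/24 = 2 - (-21/2 - D/24) = 2 + (21/2 + D/24) = 25/2 + D/24)
-b(E, -745) = -(25/2 + (1/24)*(-212)) = -(25/2 - 53/6) = -1*11/3 = -11/3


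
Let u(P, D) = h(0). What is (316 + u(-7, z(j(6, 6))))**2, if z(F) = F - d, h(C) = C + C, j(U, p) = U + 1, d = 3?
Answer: 99856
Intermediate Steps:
j(U, p) = 1 + U
h(C) = 2*C
z(F) = -3 + F (z(F) = F - 1*3 = F - 3 = -3 + F)
u(P, D) = 0 (u(P, D) = 2*0 = 0)
(316 + u(-7, z(j(6, 6))))**2 = (316 + 0)**2 = 316**2 = 99856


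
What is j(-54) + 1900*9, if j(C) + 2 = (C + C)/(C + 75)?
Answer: 119650/7 ≈ 17093.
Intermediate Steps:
j(C) = -2 + 2*C/(75 + C) (j(C) = -2 + (C + C)/(C + 75) = -2 + (2*C)/(75 + C) = -2 + 2*C/(75 + C))
j(-54) + 1900*9 = -150/(75 - 54) + 1900*9 = -150/21 + 17100 = -150*1/21 + 17100 = -50/7 + 17100 = 119650/7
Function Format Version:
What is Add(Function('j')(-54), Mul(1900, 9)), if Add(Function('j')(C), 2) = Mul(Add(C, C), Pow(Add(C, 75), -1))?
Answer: Rational(119650, 7) ≈ 17093.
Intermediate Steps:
Function('j')(C) = Add(-2, Mul(2, C, Pow(Add(75, C), -1))) (Function('j')(C) = Add(-2, Mul(Add(C, C), Pow(Add(C, 75), -1))) = Add(-2, Mul(Mul(2, C), Pow(Add(75, C), -1))) = Add(-2, Mul(2, C, Pow(Add(75, C), -1))))
Add(Function('j')(-54), Mul(1900, 9)) = Add(Mul(-150, Pow(Add(75, -54), -1)), Mul(1900, 9)) = Add(Mul(-150, Pow(21, -1)), 17100) = Add(Mul(-150, Rational(1, 21)), 17100) = Add(Rational(-50, 7), 17100) = Rational(119650, 7)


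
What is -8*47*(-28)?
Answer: 10528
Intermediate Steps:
-8*47*(-28) = -376*(-28) = 10528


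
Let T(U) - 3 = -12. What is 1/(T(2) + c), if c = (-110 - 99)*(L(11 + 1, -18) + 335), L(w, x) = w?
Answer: -1/72532 ≈ -1.3787e-5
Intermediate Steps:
T(U) = -9 (T(U) = 3 - 12 = -9)
c = -72523 (c = (-110 - 99)*((11 + 1) + 335) = -209*(12 + 335) = -209*347 = -72523)
1/(T(2) + c) = 1/(-9 - 72523) = 1/(-72532) = -1/72532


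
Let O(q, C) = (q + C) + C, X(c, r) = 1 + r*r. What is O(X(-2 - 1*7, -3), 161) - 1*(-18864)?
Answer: 19196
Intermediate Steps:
X(c, r) = 1 + r**2
O(q, C) = q + 2*C (O(q, C) = (C + q) + C = q + 2*C)
O(X(-2 - 1*7, -3), 161) - 1*(-18864) = ((1 + (-3)**2) + 2*161) - 1*(-18864) = ((1 + 9) + 322) + 18864 = (10 + 322) + 18864 = 332 + 18864 = 19196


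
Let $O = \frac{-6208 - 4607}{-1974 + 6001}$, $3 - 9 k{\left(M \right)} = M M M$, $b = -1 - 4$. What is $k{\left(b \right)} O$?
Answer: $- \frac{461440}{12081} \approx -38.195$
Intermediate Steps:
$b = -5$
$k{\left(M \right)} = \frac{1}{3} - \frac{M^{3}}{9}$ ($k{\left(M \right)} = \frac{1}{3} - \frac{M M M}{9} = \frac{1}{3} - \frac{M^{2} M}{9} = \frac{1}{3} - \frac{M^{3}}{9}$)
$O = - \frac{10815}{4027} \approx -2.6856$
$k{\left(b \right)} O = \left(\frac{1}{3} - \frac{\left(-5\right)^{3}}{9}\right) \left(- \frac{10815}{4027}\right) = \left(\frac{1}{3} - - \frac{125}{9}\right) \left(- \frac{10815}{4027}\right) = \left(\frac{1}{3} + \frac{125}{9}\right) \left(- \frac{10815}{4027}\right) = \frac{128}{9} \left(- \frac{10815}{4027}\right) = - \frac{461440}{12081}$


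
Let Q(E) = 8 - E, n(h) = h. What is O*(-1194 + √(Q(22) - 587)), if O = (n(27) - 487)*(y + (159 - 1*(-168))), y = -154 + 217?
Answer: 214203600 - 179400*I*√601 ≈ 2.142e+8 - 4.398e+6*I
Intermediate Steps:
y = 63
O = -179400 (O = (27 - 487)*(63 + (159 - 1*(-168))) = -460*(63 + (159 + 168)) = -460*(63 + 327) = -460*390 = -179400)
O*(-1194 + √(Q(22) - 587)) = -179400*(-1194 + √((8 - 1*22) - 587)) = -179400*(-1194 + √((8 - 22) - 587)) = -179400*(-1194 + √(-14 - 587)) = -179400*(-1194 + √(-601)) = -179400*(-1194 + I*√601) = 214203600 - 179400*I*√601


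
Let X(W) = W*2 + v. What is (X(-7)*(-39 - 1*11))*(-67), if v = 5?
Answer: -30150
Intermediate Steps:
X(W) = 5 + 2*W (X(W) = W*2 + 5 = 2*W + 5 = 5 + 2*W)
(X(-7)*(-39 - 1*11))*(-67) = ((5 + 2*(-7))*(-39 - 1*11))*(-67) = ((5 - 14)*(-39 - 11))*(-67) = -9*(-50)*(-67) = 450*(-67) = -30150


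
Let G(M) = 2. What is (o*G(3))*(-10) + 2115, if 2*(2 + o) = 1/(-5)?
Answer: 2157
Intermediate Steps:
o = -21/10 (o = -2 + (1/2)/(-5) = -2 + (1/2)*(-1/5) = -2 - 1/10 = -21/10 ≈ -2.1000)
(o*G(3))*(-10) + 2115 = -21/10*2*(-10) + 2115 = -21/5*(-10) + 2115 = 42 + 2115 = 2157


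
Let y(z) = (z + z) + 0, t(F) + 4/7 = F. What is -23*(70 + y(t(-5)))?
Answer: -9476/7 ≈ -1353.7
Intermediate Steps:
t(F) = -4/7 + F
y(z) = 2*z (y(z) = 2*z + 0 = 2*z)
-23*(70 + y(t(-5))) = -23*(70 + 2*(-4/7 - 5)) = -23*(70 + 2*(-39/7)) = -23*(70 - 78/7) = -23*412/7 = -9476/7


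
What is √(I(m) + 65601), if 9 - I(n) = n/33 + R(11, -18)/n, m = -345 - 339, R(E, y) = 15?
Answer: √103205403213/1254 ≈ 256.19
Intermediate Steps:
m = -684
I(n) = 9 - 15/n - n/33 (I(n) = 9 - (n/33 + 15/n) = 9 - (15/n + n/33) = 9 + (-15/n - n/33) = 9 - 15/n - n/33)
√(I(m) + 65601) = √((9 - 15/(-684) - 1/33*(-684)) + 65601) = √((9 - 15*(-1/684) + 228/11) + 65601) = √((9 + 5/228 + 228/11) + 65601) = √(74611/2508 + 65601) = √(164601919/2508) = √103205403213/1254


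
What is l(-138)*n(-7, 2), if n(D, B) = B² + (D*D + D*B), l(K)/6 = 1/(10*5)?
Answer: 117/25 ≈ 4.6800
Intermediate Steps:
l(K) = 3/25 (l(K) = 6/((10*5)) = 6/50 = 6*(1/50) = 3/25)
n(D, B) = B² + D² + B*D (n(D, B) = B² + (D² + B*D) = B² + D² + B*D)
l(-138)*n(-7, 2) = 3*(2² + (-7)² + 2*(-7))/25 = 3*(4 + 49 - 14)/25 = (3/25)*39 = 117/25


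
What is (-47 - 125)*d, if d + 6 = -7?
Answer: 2236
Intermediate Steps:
d = -13 (d = -6 - 7 = -13)
(-47 - 125)*d = (-47 - 125)*(-13) = -172*(-13) = 2236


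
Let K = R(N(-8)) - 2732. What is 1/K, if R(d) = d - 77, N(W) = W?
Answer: -1/2817 ≈ -0.00035499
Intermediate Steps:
R(d) = -77 + d
K = -2817 (K = (-77 - 8) - 2732 = -85 - 2732 = -2817)
1/K = 1/(-2817) = -1/2817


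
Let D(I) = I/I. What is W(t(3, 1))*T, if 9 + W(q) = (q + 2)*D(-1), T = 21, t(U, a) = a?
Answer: -126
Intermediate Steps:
D(I) = 1
W(q) = -7 + q (W(q) = -9 + (q + 2)*1 = -9 + (2 + q)*1 = -9 + (2 + q) = -7 + q)
W(t(3, 1))*T = (-7 + 1)*21 = -6*21 = -126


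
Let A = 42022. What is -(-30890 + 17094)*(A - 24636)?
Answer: 239857256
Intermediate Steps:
-(-30890 + 17094)*(A - 24636) = -(-30890 + 17094)*(42022 - 24636) = -(-13796)*17386 = -1*(-239857256) = 239857256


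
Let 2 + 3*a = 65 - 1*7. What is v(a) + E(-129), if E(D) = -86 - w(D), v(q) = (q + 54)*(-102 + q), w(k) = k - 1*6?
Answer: -54059/9 ≈ -6006.6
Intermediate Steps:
w(k) = -6 + k (w(k) = k - 6 = -6 + k)
a = 56/3 (a = -⅔ + (65 - 1*7)/3 = -⅔ + (65 - 7)/3 = -⅔ + (⅓)*58 = -⅔ + 58/3 = 56/3 ≈ 18.667)
v(q) = (-102 + q)*(54 + q) (v(q) = (54 + q)*(-102 + q) = (-102 + q)*(54 + q))
E(D) = -80 - D (E(D) = -86 - (-6 + D) = -86 + (6 - D) = -80 - D)
v(a) + E(-129) = (-5508 + (56/3)² - 48*56/3) + (-80 - 1*(-129)) = (-5508 + 3136/9 - 896) + (-80 + 129) = -54500/9 + 49 = -54059/9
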